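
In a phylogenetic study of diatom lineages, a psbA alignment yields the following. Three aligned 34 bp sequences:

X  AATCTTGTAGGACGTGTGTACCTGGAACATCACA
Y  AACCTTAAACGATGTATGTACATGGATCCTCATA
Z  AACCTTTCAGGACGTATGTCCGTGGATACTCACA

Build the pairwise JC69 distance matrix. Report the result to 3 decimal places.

d(X,Y) = 0.373, d(X,Z) = 0.326, d(Y,Z) = 0.282

X–Y: 10/34 sites differ → p ≈ 0.294118, d = −0.75 ln(1 − 0.392157) = 0.373379 ≈ 0.373.
X–Z: 9/34 sites differ → p ≈ 0.264706, d = −0.75 ln(1 − 0.352941) = 0.326488 ≈ 0.326.
Y–Z: 8/34 sites differ → p ≈ 0.235294, d = −0.75 ln(1 − 0.313725) = 0.282358 ≈ 0.282.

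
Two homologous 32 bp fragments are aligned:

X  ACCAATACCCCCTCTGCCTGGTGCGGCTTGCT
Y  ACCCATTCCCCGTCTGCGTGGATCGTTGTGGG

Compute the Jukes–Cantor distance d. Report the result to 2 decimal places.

The sequences differ at 11 of 32 sites, so p = 11/32 = 0.34375.
d = −(3/4) ln(1 − 4p/3) = −0.75 ln(1 − 0.458333) = −0.75 ln(0.541667)
  = −0.75 × (-0.613104) = 0.459828 substitutions/site.

0.46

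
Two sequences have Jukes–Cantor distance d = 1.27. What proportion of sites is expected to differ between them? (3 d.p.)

p = (3/4)(1 − e^(−4d/3)) = 0.75 × (1 − e^(-1.693333)) = 0.75 × (1 − 0.183906) = 0.612071.

0.612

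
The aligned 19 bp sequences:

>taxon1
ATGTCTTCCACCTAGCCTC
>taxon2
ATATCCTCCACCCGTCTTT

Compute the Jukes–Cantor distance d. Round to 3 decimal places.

0.507

The sequences differ at 7 of 19 sites (3, 6, 13, 14, 15, 17, 19), so p = 7/19 ≈ 0.368421.
d = −(3/4) ln(1 − 4p/3) = −0.75 ln(1 − 0.491228) = −0.75 ln(0.508772)
  = −0.75 × (-0.675755) = 0.506816 substitutions/site.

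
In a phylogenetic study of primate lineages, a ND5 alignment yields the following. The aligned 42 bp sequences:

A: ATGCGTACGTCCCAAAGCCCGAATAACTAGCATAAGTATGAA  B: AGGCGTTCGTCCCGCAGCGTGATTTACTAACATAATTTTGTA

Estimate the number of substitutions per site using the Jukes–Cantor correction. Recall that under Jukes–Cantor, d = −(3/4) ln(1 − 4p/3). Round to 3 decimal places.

0.360

The sequences differ at 12 of 42 sites, so p = 12/42 ≈ 0.285714.
d = −(3/4) ln(1 − 4p/3) = −0.75 ln(1 − 0.380952) = −0.75 ln(0.619048)
  = −0.75 × (-0.479572) = 0.359679 substitutions/site.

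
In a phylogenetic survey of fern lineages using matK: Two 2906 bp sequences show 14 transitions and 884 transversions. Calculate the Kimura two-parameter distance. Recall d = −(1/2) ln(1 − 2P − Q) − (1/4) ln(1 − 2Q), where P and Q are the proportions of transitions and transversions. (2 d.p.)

0.42

P = 14/2906 ≈ 0.004818 and Q = 884/2906 ≈ 0.304198.
Under the Kimura two-parameter model, d = −½ ln(1 − 2P − Q) − ¼ ln(1 − 2Q).
1 − 2P − Q = 0.686166, giving −½ ln(0.686166) = 0.188318.
1 − 2Q = 0.391604, giving −¼ ln(0.391604) = 0.234376.
d = 0.188318 + 0.234376 = 0.422694.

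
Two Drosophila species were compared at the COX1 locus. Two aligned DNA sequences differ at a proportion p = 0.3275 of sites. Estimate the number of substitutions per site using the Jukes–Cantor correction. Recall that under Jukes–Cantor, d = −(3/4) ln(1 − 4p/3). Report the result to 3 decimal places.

d = −(3/4) ln(1 − 4p/3) = −0.75 ln(1 − 0.436667) = −0.75 ln(0.563333)
  = −0.75 × (-0.573884) = 0.430413 substitutions/site.

0.430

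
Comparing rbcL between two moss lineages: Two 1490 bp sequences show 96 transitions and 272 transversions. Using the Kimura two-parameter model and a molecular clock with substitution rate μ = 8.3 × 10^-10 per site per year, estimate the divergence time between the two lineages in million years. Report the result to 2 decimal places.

P = 96/1490 ≈ 0.06443 and Q = 272/1490 ≈ 0.18255.
Under the Kimura two-parameter model, d = −½ ln(1 − 2P − Q) − ¼ ln(1 − 2Q).
1 − 2P − Q = 0.68859, giving −½ ln(0.68859) = 0.186555.
1 − 2Q = 0.6349, giving −¼ ln(0.6349) = 0.113572.
d = 0.186555 + 0.113572 = 0.300127.
Under a molecular clock d = 2μt, so t = d/(2μ) = 0.300127 / (2 × 8.3 × 10^-10) = 180.80 million years.

180.80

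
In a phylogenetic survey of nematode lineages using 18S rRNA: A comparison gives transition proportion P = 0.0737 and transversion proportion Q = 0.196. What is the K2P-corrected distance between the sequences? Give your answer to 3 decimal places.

Under the Kimura two-parameter model, d = −½ ln(1 − 2P − Q) − ¼ ln(1 − 2Q).
1 − 2P − Q = 0.6566, giving −½ ln(0.6566) = 0.210340.
1 − 2Q = 0.608, giving −¼ ln(0.608) = 0.124395.
d = 0.210340 + 0.124395 = 0.334735.

0.335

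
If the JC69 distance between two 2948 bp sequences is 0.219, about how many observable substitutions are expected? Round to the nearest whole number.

Invert JC69: p = (3/4)(1 − e^(−4d/3)) = 0.75 × (1 − e^(-0.292)) = 0.75 × (1 − 0.746769) = 0.189923.
Expected differing sites = pL ≈ 0.189923 × 2948 = 559.893004 ≈ 560.

560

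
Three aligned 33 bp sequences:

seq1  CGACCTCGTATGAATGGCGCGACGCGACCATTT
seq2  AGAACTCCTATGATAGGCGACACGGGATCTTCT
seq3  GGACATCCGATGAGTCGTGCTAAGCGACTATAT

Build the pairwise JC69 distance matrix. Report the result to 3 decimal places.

seq1–seq2: 11/33 sites differ → p ≈ 0.333333, d = −0.75 ln(1 − 0.444444) = 0.440839 ≈ 0.441.
seq1–seq3: 11/33 sites differ → p ≈ 0.333333, d = −0.75 ln(1 − 0.444444) = 0.440839 ≈ 0.441.
seq2–seq3: 16/33 sites differ → p ≈ 0.484848, d = −0.75 ln(1 − 0.646464) = 0.779827 ≈ 0.780.

d(seq1,seq2) = 0.441, d(seq1,seq3) = 0.441, d(seq2,seq3) = 0.780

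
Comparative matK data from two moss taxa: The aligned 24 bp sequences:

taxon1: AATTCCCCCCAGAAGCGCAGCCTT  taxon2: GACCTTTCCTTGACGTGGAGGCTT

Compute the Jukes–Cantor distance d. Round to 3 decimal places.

0.824

The sequences differ at 12 of 24 sites, so p = 12/24 = 0.5.
d = −(3/4) ln(1 − 4p/3) = −0.75 ln(1 − 0.666667) = −0.75 ln(0.333333)
  = −0.75 × (-1.098613) = 0.823960 substitutions/site.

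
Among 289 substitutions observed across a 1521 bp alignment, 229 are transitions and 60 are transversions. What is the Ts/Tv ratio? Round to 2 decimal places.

R = 229/60 = 3.816666… ≈ 3.82 (to 2 d.p.).

3.82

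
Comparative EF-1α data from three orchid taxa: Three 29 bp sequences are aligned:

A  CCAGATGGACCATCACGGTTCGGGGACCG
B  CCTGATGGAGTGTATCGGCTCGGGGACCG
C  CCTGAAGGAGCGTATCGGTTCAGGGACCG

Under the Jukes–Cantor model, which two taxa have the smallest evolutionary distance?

B and C

A–B: 7/29 differ, p = 0.241, d = 0.291.
A–C: 7/29 differ, p = 0.241, d = 0.291.
B–C: 4/29 differ, p = 0.138, d = 0.152.
The smallest distance is between B and C.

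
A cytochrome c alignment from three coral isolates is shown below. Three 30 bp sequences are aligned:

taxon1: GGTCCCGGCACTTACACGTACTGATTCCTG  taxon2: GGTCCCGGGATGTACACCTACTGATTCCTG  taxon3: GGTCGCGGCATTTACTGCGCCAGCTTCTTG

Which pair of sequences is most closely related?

taxon1–taxon2: 4/30 differ, p = 0.133, d = 0.147.
taxon1–taxon3: 10/30 differ, p = 0.333, d = 0.441.
taxon2–taxon3: 10/30 differ, p = 0.333, d = 0.441.
The smallest distance is between taxon1 and taxon2.

taxon1 and taxon2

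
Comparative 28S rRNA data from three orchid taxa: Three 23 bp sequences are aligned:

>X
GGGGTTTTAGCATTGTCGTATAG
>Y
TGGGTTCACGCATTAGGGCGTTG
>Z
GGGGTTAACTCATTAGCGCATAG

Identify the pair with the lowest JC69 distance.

X–Y: 10/23 differ, p = 0.435, d = 0.650.
X–Z: 7/23 differ, p = 0.304, d = 0.390.
Y–Z: 6/23 differ, p = 0.261, d = 0.321.
The smallest distance is between Y and Z.

Y and Z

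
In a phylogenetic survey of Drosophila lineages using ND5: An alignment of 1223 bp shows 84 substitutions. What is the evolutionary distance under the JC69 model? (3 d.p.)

0.072

p = 84/1223 ≈ 0.068684.
d = −(3/4) ln(1 − 4p/3) = −0.75 ln(1 − 0.091579) = −0.75 ln(0.908421)
  = −0.75 × (-0.096047) = 0.072035 substitutions/site.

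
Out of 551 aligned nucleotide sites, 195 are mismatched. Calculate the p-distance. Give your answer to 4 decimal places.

0.3539

p = 195/551 = 0.353901… ≈ 0.3539 (to 4 d.p.).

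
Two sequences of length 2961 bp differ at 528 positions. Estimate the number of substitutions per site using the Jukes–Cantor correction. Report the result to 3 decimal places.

p = 528/2961 ≈ 0.178318.
d = −(3/4) ln(1 − 4p/3) = −0.75 ln(1 − 0.237757) = −0.75 ln(0.762243)
  = −0.75 × (-0.271490) = 0.203618 substitutions/site.

0.204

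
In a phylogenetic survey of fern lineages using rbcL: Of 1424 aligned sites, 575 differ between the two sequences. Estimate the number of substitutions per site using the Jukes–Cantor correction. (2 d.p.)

0.58

p = 575/1424 ≈ 0.403792.
d = −(3/4) ln(1 − 4p/3) = −0.75 ln(1 − 0.538389) = −0.75 ln(0.461611)
  = −0.75 × (-0.773033) = 0.579775 substitutions/site.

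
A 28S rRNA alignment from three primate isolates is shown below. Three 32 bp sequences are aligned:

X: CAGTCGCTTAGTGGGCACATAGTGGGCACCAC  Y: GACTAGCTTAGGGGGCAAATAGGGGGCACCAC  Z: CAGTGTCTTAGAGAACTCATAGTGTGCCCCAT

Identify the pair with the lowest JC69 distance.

X and Y

X–Y: 6/32 differ, p = 0.188, d = 0.216.
X–Z: 9/32 differ, p = 0.281, d = 0.353.
Y–Z: 13/32 differ, p = 0.406, d = 0.585.
The smallest distance is between X and Y.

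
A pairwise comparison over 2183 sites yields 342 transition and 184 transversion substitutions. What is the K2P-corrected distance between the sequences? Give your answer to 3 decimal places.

P = 342/2183 ≈ 0.156665 and Q = 184/2183 ≈ 0.084288.
Under the Kimura two-parameter model, d = −½ ln(1 − 2P − Q) − ¼ ln(1 − 2Q).
1 − 2P − Q = 0.602382, giving −½ ln(0.602382) = 0.253432.
1 − 2Q = 0.831424, giving −¼ ln(0.831424) = 0.046154.
d = 0.253432 + 0.046154 = 0.299586.

0.300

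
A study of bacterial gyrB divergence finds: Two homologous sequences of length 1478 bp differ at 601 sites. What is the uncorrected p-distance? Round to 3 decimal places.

p = 601/1478 = 0.406630… ≈ 0.407 (to 3 d.p.).

0.407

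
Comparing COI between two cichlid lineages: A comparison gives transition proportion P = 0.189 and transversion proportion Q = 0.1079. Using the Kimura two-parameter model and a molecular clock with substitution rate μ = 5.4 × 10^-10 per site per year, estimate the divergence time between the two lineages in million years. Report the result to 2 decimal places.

364.30

Under the Kimura two-parameter model, d = −½ ln(1 − 2P − Q) − ¼ ln(1 − 2Q).
1 − 2P − Q = 0.5141, giving −½ ln(0.5141) = 0.332669.
1 − 2Q = 0.7842, giving −¼ ln(0.7842) = 0.060773.
d = 0.332669 + 0.060773 = 0.393442.
Under a molecular clock d = 2μt, so t = d/(2μ) = 0.393442 / (2 × 5.4 × 10^-10) = 364.30 million years.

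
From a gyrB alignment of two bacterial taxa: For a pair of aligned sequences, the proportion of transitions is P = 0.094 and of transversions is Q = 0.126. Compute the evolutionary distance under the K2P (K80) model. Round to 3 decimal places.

Under the Kimura two-parameter model, d = −½ ln(1 − 2P − Q) − ¼ ln(1 − 2Q).
1 − 2P − Q = 0.686, giving −½ ln(0.686) = 0.188439.
1 − 2Q = 0.748, giving −¼ ln(0.748) = 0.072588.
d = 0.188439 + 0.072588 = 0.261027.

0.261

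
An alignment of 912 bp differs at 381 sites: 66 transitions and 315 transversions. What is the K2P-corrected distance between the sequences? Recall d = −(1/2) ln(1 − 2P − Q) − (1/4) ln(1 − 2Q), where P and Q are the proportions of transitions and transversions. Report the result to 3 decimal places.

P = 66/912 ≈ 0.072368 and Q = 315/912 ≈ 0.345395.
Under the Kimura two-parameter model, d = −½ ln(1 − 2P − Q) − ¼ ln(1 − 2Q).
1 − 2P − Q = 0.509869, giving −½ ln(0.509869) = 0.336801.
1 − 2Q = 0.30921, giving −¼ ln(0.30921) = 0.293434.
d = 0.336801 + 0.293434 = 0.630235.

0.630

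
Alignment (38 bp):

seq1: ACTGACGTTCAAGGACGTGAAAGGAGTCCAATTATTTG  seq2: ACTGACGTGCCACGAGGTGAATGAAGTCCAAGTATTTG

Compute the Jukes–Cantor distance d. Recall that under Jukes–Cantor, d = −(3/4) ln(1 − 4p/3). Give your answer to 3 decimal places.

0.211

The sequences differ at 7 of 38 sites (9, 11, 13, 16, 22, 24, 32), so p = 7/38 ≈ 0.184211.
d = −(3/4) ln(1 − 4p/3) = −0.75 ln(1 − 0.245615) = −0.75 ln(0.754385)
  = −0.75 × (-0.281852) = 0.211389 substitutions/site.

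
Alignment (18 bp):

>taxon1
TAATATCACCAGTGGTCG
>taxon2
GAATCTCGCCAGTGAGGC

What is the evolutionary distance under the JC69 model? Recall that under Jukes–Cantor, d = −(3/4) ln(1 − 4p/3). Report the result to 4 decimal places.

0.5482

The sequences differ at 7 of 18 sites (1, 5, 8, 15, 16, 17, 18), so p = 7/18 ≈ 0.388889.
d = −(3/4) ln(1 − 4p/3) = −0.75 ln(1 − 0.518519) = −0.75 ln(0.481481)
  = −0.75 × (-0.730889) = 0.548167 substitutions/site.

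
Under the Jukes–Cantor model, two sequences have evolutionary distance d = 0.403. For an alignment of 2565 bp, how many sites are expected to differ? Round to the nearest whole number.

800

Invert JC69: p = (3/4)(1 − e^(−4d/3)) = 0.75 × (1 − e^(-0.537333)) = 0.75 × (1 − 0.584305) = 0.311771.
Expected differing sites = pL ≈ 0.311771 × 2565 = 799.692615 ≈ 800.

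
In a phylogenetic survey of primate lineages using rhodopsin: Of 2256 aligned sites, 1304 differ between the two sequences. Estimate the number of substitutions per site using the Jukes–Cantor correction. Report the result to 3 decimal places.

1.104

p = 1304/2256 ≈ 0.578014.
d = −(3/4) ln(1 − 4p/3) = −0.75 ln(1 − 0.770685) = −0.75 ln(0.229315)
  = −0.75 × (-1.472659) = 1.104494 substitutions/site.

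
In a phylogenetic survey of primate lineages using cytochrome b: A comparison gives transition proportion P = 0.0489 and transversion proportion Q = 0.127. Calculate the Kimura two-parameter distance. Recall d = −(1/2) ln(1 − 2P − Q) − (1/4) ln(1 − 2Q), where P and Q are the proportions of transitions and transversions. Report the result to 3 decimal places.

0.201

Under the Kimura two-parameter model, d = −½ ln(1 − 2P − Q) − ¼ ln(1 − 2Q).
1 − 2P − Q = 0.7752, giving −½ ln(0.7752) = 0.127317.
1 − 2Q = 0.746, giving −¼ ln(0.746) = 0.073257.
d = 0.127317 + 0.073257 = 0.200574.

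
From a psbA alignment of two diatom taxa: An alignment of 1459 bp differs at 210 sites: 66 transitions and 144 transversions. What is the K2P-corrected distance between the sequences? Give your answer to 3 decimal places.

0.160

P = 66/1459 ≈ 0.045236 and Q = 144/1459 ≈ 0.098698.
Under the Kimura two-parameter model, d = −½ ln(1 − 2P − Q) − ¼ ln(1 − 2Q).
1 − 2P − Q = 0.81083, giving −½ ln(0.81083) = 0.104848.
1 − 2Q = 0.802604, giving −¼ ln(0.802604) = 0.054973.
d = 0.104848 + 0.054973 = 0.159821.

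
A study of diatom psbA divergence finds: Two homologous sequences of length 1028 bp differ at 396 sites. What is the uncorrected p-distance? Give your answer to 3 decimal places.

0.385

p = 396/1028 = 0.385214… ≈ 0.385 (to 3 d.p.).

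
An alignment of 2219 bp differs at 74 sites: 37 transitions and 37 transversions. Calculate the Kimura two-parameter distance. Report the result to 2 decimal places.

0.03

P = 37/2219 ≈ 0.016674 and Q = 37/2219 ≈ 0.016674.
Under the Kimura two-parameter model, d = −½ ln(1 − 2P − Q) − ¼ ln(1 − 2Q).
1 − 2P − Q = 0.949978, giving −½ ln(0.949978) = 0.025658.
1 − 2Q = 0.966652, giving −¼ ln(0.966652) = 0.008479.
d = 0.025658 + 0.008479 = 0.034137.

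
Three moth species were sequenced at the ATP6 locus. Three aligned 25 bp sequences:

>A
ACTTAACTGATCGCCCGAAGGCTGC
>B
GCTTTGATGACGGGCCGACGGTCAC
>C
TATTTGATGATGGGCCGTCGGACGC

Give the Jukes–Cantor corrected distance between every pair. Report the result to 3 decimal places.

d(A,B) = 0.663, d(A,C) = 0.663, d(B,C) = 0.289

A–B: 11/25 sites differ → p = 0.44, d = −0.75 ln(1 − 0.586667) = 0.662626 ≈ 0.663.
A–C: 11/25 sites differ → p = 0.44, d = −0.75 ln(1 − 0.586667) = 0.662626 ≈ 0.663.
B–C: 6/25 sites differ → p = 0.24, d = −0.75 ln(1 − 0.32) = 0.289247 ≈ 0.289.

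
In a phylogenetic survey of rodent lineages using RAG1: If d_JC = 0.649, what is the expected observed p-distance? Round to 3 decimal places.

0.434

p = (3/4)(1 − e^(−4d/3)) = 0.75 × (1 − e^(-0.865333)) = 0.75 × (1 − 0.420911) = 0.434317.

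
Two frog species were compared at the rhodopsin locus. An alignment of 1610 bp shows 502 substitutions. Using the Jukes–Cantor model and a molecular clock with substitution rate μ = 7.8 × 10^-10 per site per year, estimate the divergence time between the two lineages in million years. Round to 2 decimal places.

p = 502/1610 ≈ 0.311801.
d = −(3/4) ln(1 − 4p/3) = −0.75 ln(1 − 0.415735) = −0.75 ln(0.584265)
  = −0.75 × (-0.537401) = 0.403051 substitutions/site.
Under a molecular clock d = 2μt, so t = d/(2μ) = 0.403051 / (2 × 7.8 × 10^-10) = 258.37 million years.

258.37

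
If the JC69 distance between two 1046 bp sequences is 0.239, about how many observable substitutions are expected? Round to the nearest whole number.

Invert JC69: p = (3/4)(1 − e^(−4d/3)) = 0.75 × (1 − e^(-0.318667)) = 0.75 × (1 − 0.727118) = 0.204662.
Expected differing sites = pL ≈ 0.204662 × 1046 = 214.076452 ≈ 214.

214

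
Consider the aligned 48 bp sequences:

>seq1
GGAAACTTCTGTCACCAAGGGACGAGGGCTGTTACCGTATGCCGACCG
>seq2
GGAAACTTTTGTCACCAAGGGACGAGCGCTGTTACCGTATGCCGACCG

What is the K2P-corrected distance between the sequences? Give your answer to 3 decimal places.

Of 48 sites, 1 differences are transitions and 1 are transversions, so P = 1/48 ≈ 0.020833 and Q = 1/48 ≈ 0.020833.
Under the Kimura two-parameter model, d = −½ ln(1 − 2P − Q) − ¼ ln(1 − 2Q).
1 − 2P − Q = 0.937501, giving −½ ln(0.937501) = 0.032269.
1 − 2Q = 0.958334, giving −¼ ln(0.958334) = 0.010640.
d = 0.032269 + 0.010640 = 0.042909.

0.043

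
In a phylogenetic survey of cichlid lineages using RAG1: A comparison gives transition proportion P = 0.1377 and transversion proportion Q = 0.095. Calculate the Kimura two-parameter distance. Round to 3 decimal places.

0.284

Under the Kimura two-parameter model, d = −½ ln(1 − 2P − Q) − ¼ ln(1 − 2Q).
1 − 2P − Q = 0.6296, giving −½ ln(0.6296) = 0.231335.
1 − 2Q = 0.81, giving −¼ ln(0.81) = 0.052680.
d = 0.231335 + 0.052680 = 0.284015.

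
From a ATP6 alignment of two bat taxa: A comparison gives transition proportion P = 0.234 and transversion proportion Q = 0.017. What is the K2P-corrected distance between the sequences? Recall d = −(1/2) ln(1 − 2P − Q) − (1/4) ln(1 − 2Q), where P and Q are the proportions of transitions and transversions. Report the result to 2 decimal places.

0.34

Under the Kimura two-parameter model, d = −½ ln(1 − 2P − Q) − ¼ ln(1 − 2Q).
1 − 2P − Q = 0.515, giving −½ ln(0.515) = 0.331794.
1 − 2Q = 0.966, giving −¼ ln(0.966) = 0.008648.
d = 0.331794 + 0.008648 = 0.340442.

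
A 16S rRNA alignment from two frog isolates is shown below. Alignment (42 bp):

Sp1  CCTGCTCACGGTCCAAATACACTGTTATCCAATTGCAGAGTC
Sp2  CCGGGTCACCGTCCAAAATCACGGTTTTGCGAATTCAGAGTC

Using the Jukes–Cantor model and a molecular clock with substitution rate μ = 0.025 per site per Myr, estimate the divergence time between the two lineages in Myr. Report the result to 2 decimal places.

6.44

The sequences differ at 11 of 42 sites, so p = 11/42 ≈ 0.261905.
d = −(3/4) ln(1 − 4p/3) = −0.75 ln(1 − 0.349207) = −0.75 ln(0.650793)
  = −0.75 × (-0.429564) = 0.322173 substitutions/site.
Under a molecular clock d = 2μt, so t = d/(2μ) = 0.322173 / (2 × 0.025) = 6.44 Myr.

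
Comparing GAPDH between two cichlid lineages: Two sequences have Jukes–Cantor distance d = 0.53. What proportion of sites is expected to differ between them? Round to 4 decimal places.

p = (3/4)(1 − e^(−4d/3)) = 0.75 × (1 − e^(-0.706667)) = 0.75 × (1 − 0.493286) = 0.380036.

0.3800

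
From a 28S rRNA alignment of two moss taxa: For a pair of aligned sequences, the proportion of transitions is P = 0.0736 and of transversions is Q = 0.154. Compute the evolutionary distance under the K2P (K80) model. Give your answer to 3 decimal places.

Under the Kimura two-parameter model, d = −½ ln(1 − 2P − Q) − ¼ ln(1 − 2Q).
1 − 2P − Q = 0.6988, giving −½ ln(0.6988) = 0.179195.
1 − 2Q = 0.692, giving −¼ ln(0.692) = 0.092042.
d = 0.179195 + 0.092042 = 0.271237.

0.271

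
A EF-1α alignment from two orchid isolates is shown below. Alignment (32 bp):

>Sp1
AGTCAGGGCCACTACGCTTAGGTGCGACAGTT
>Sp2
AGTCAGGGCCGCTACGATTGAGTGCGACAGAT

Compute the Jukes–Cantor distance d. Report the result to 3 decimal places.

0.175

The sequences differ at 5 of 32 sites (11, 17, 20, 21, 31), so p = 5/32 = 0.15625.
d = −(3/4) ln(1 − 4p/3) = −0.75 ln(1 − 0.208333) = −0.75 ln(0.791667)
  = −0.75 × (-0.233614) = 0.175211 substitutions/site.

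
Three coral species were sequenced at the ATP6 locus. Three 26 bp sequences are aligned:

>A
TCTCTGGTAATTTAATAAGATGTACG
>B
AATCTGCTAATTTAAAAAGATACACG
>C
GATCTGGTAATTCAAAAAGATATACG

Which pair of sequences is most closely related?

A–B: 6/26 differ, p = 0.231, d = 0.276.
A–C: 5/26 differ, p = 0.192, d = 0.222.
B–C: 4/26 differ, p = 0.154, d = 0.172.
The smallest distance is between B and C.

B and C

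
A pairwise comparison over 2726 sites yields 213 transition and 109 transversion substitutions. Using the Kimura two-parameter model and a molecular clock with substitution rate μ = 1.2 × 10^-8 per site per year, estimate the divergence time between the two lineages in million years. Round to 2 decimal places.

5.42

P = 213/2726 ≈ 0.078136 and Q = 109/2726 ≈ 0.039985.
Under the Kimura two-parameter model, d = −½ ln(1 − 2P − Q) − ¼ ln(1 − 2Q).
1 − 2P − Q = 0.803743, giving −½ ln(0.803743) = 0.109238.
1 − 2Q = 0.92003, giving −¼ ln(0.92003) = 0.020837.
d = 0.109238 + 0.020837 = 0.130075.
Under a molecular clock d = 2μt, so t = d/(2μ) = 0.130075 / (2 × 1.2 × 10^-8) = 5.42 million years.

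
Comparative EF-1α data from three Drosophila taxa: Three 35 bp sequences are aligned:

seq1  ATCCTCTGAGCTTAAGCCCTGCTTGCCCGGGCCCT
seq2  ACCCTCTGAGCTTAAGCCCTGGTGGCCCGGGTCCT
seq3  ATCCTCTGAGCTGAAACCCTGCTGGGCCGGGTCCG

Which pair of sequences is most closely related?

seq1 and seq2

seq1–seq2: 4/35 differ, p = 0.114, d = 0.124.
seq1–seq3: 6/35 differ, p = 0.171, d = 0.195.
seq2–seq3: 6/35 differ, p = 0.171, d = 0.195.
The smallest distance is between seq1 and seq2.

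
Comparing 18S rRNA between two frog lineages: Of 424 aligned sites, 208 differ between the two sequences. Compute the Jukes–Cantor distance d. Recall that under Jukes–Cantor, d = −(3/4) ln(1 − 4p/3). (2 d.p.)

p = 208/424 ≈ 0.490566.
d = −(3/4) ln(1 − 4p/3) = −0.75 ln(1 − 0.654088) = −0.75 ln(0.345912)
  = −0.75 × (-1.061571) = 0.796178 substitutions/site.

0.80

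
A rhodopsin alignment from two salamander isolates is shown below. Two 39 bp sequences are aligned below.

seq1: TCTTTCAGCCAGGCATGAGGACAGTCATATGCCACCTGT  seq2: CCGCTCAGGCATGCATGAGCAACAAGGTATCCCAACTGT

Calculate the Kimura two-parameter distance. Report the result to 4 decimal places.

0.4893

Of 39 sites, 4 differences are transitions and 10 are transversions, so P = 4/39 ≈ 0.102564 and Q = 10/39 ≈ 0.25641.
Under the Kimura two-parameter model, d = −½ ln(1 − 2P − Q) − ¼ ln(1 − 2Q).
1 − 2P − Q = 0.538462, giving −½ ln(0.538462) = 0.309519.
1 − 2Q = 0.48718, giving −¼ ln(0.48718) = 0.179780.
d = 0.309519 + 0.179780 = 0.489299.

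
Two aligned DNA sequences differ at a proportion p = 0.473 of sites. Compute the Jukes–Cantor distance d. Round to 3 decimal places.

0.747

d = −(3/4) ln(1 − 4p/3) = −0.75 ln(1 − 0.630667) = −0.75 ln(0.369333)
  = −0.75 × (-0.996057) = 0.747043 substitutions/site.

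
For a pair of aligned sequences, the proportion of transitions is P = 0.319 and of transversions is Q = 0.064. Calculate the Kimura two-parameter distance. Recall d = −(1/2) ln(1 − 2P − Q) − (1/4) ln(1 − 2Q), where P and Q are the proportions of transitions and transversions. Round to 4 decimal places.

0.6396

Under the Kimura two-parameter model, d = −½ ln(1 − 2P − Q) − ¼ ln(1 − 2Q).
1 − 2P − Q = 0.298, giving −½ ln(0.298) = 0.605331.
1 − 2Q = 0.872, giving −¼ ln(0.872) = 0.034241.
d = 0.605331 + 0.034241 = 0.639572.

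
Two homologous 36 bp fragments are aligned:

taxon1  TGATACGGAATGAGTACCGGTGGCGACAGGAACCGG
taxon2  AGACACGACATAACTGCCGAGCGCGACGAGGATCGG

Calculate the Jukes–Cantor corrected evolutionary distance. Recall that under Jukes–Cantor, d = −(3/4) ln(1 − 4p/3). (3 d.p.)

0.548

The sequences differ at 14 of 36 sites, so p = 14/36 ≈ 0.388889.
d = −(3/4) ln(1 − 4p/3) = −0.75 ln(1 − 0.518519) = −0.75 ln(0.481481)
  = −0.75 × (-0.730889) = 0.548167 substitutions/site.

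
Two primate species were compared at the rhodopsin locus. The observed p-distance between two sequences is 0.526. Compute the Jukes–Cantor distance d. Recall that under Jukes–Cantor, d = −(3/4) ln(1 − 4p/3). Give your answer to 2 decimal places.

d = −(3/4) ln(1 − 4p/3) = −0.75 ln(1 − 0.701333) = −0.75 ln(0.298667)
  = −0.75 × (-1.208426) = 0.906320 substitutions/site.

0.91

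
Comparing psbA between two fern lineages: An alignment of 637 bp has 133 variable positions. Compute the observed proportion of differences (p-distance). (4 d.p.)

p = 133/637 = 0.208791… ≈ 0.2088 (to 4 d.p.).

0.2088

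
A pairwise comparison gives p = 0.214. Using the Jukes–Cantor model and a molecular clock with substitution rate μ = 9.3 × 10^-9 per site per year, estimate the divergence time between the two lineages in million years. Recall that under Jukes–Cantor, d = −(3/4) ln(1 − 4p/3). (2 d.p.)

d = −(3/4) ln(1 − 4p/3) = −0.75 ln(1 − 0.285333) = −0.75 ln(0.714667)
  = −0.75 × (-0.335939) = 0.251954 substitutions/site.
Under a molecular clock d = 2μt, so t = d/(2μ) = 0.251954 / (2 × 9.3 × 10^-9) = 13.55 million years.

13.55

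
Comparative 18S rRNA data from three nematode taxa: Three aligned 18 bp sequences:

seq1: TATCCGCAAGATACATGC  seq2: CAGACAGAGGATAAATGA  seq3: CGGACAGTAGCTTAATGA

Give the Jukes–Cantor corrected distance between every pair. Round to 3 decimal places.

d(seq1,seq2) = 0.673, d(seq1,seq3) = 1.265, d(seq2,seq3) = 0.347

seq1–seq2: 8/18 sites differ → p ≈ 0.444444, d = −0.75 ln(1 − 0.592592) = 0.673455 ≈ 0.673.
seq1–seq3: 11/18 sites differ → p ≈ 0.611111, d = −0.75 ln(1 − 0.814815) = 1.264800 ≈ 1.265.
seq2–seq3: 5/18 sites differ → p ≈ 0.277778, d = −0.75 ln(1 − 0.370371) = 0.346968 ≈ 0.347.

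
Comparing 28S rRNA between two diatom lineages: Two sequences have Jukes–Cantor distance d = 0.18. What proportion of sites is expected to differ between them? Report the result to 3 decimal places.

0.160

p = (3/4)(1 − e^(−4d/3)) = 0.75 × (1 − e^(-0.24)) = 0.75 × (1 − 0.786628) = 0.160029.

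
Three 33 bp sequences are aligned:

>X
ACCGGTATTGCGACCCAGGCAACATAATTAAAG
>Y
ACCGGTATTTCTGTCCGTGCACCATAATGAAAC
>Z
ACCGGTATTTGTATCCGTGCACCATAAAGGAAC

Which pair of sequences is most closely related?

X–Y: 9/33 differ, p = 0.273, d = 0.339.
X–Z: 11/33 differ, p = 0.333, d = 0.441.
Y–Z: 4/33 differ, p = 0.121, d = 0.132.
The smallest distance is between Y and Z.

Y and Z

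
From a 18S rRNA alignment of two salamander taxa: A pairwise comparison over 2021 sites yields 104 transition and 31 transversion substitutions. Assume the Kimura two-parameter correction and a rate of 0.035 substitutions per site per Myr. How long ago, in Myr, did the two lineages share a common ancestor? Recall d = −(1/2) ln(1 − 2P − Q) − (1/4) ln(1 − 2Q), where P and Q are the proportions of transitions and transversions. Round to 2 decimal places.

P = 104/2021 ≈ 0.05146 and Q = 31/2021 ≈ 0.015339.
Under the Kimura two-parameter model, d = −½ ln(1 − 2P − Q) − ¼ ln(1 − 2Q).
1 − 2P − Q = 0.881741, giving −½ ln(0.881741) = 0.062928.
1 − 2Q = 0.969322, giving −¼ ln(0.969322) = 0.007790.
d = 0.062928 + 0.007790 = 0.070718.
Under a molecular clock d = 2μt, so t = d/(2μ) = 0.070718 / (2 × 0.035) = 1.01 Myr.

1.01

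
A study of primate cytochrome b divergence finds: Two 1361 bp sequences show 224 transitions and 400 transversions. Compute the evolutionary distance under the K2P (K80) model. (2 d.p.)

0.71

P = 224/1361 ≈ 0.164585 and Q = 400/1361 ≈ 0.293902.
Under the Kimura two-parameter model, d = −½ ln(1 − 2P − Q) − ¼ ln(1 − 2Q).
1 − 2P − Q = 0.376928, giving −½ ln(0.376928) = 0.487851.
1 − 2Q = 0.412196, giving −¼ ln(0.412196) = 0.221564.
d = 0.487851 + 0.221564 = 0.709415.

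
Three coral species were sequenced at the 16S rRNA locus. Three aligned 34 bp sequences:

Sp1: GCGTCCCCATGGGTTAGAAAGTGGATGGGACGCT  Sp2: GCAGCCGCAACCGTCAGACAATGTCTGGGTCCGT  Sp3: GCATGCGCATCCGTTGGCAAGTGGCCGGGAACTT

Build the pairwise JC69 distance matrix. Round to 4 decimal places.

Sp1–Sp2: 14/34 sites differ → p ≈ 0.411765, d = −0.75 ln(1 − 0.54902) = 0.597249 ≈ 0.5972.
Sp1–Sp3: 12/34 sites differ → p ≈ 0.352941, d = −0.75 ln(1 − 0.470588) = 0.476991 ≈ 0.4770.
Sp2–Sp3: 13/34 sites differ → p ≈ 0.382353, d = −0.75 ln(1 − 0.509804) = 0.534712 ≈ 0.5347.

d(Sp1,Sp2) = 0.5972, d(Sp1,Sp3) = 0.4770, d(Sp2,Sp3) = 0.5347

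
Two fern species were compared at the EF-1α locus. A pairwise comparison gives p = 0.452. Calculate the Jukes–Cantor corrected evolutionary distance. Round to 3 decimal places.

0.692

d = −(3/4) ln(1 − 4p/3) = −0.75 ln(1 − 0.602667) = −0.75 ln(0.397333)
  = −0.75 × (-0.922981) = 0.692236 substitutions/site.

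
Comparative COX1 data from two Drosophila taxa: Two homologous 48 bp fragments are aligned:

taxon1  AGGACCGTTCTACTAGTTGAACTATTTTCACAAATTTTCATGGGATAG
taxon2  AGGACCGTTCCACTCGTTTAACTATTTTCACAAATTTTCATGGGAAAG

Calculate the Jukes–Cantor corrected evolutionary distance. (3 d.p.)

The sequences differ at 4 of 48 sites (11, 15, 19, 46), so p = 4/48 ≈ 0.083333.
d = −(3/4) ln(1 − 4p/3) = −0.75 ln(1 − 0.111111) = −0.75 ln(0.888889)
  = −0.75 × (-0.117783) = 0.088337 substitutions/site.

0.088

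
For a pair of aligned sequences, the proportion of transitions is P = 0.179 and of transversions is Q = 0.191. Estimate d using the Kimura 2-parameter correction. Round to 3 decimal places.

Under the Kimura two-parameter model, d = −½ ln(1 − 2P − Q) − ¼ ln(1 − 2Q).
1 − 2P − Q = 0.451, giving −½ ln(0.451) = 0.398144.
1 − 2Q = 0.618, giving −¼ ln(0.618) = 0.120317.
d = 0.398144 + 0.120317 = 0.518461.

0.518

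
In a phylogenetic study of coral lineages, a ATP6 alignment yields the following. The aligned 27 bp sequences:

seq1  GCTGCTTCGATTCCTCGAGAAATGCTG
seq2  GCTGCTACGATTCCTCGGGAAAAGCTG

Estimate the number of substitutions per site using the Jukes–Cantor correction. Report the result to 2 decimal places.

0.12

The sequences differ at 3 of 27 sites (7, 18, 23), so p = 3/27 ≈ 0.111111.
d = −(3/4) ln(1 − 4p/3) = −0.75 ln(1 − 0.148148) = −0.75 ln(0.851852)
  = −0.75 × (-0.160342) = 0.120257 substitutions/site.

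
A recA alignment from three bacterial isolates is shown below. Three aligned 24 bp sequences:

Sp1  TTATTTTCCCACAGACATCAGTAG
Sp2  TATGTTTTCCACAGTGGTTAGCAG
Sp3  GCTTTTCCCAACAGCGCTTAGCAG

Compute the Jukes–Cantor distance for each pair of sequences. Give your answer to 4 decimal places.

Sp1–Sp2: 9/24 sites differ → p = 0.375, d = −0.75 ln(1 − 0.5) = 0.519860 ≈ 0.5199.
Sp1–Sp3: 10/24 sites differ → p ≈ 0.416667, d = −0.75 ln(1 − 0.555556) = 0.608198 ≈ 0.6082.
Sp2–Sp3: 8/24 sites differ → p ≈ 0.333333, d = −0.75 ln(1 − 0.444444) = 0.440839 ≈ 0.4408.

d(Sp1,Sp2) = 0.5199, d(Sp1,Sp3) = 0.6082, d(Sp2,Sp3) = 0.4408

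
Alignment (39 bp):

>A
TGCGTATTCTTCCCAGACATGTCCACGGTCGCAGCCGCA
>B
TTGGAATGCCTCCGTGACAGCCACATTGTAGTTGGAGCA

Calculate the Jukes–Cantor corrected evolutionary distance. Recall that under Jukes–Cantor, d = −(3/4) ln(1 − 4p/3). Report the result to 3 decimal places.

0.717

The sequences differ at 18 of 39 sites, so p = 18/39 ≈ 0.461538.
d = −(3/4) ln(1 − 4p/3) = −0.75 ln(1 − 0.615384) = −0.75 ln(0.384616)
  = −0.75 × (-0.955510) = 0.716633 substitutions/site.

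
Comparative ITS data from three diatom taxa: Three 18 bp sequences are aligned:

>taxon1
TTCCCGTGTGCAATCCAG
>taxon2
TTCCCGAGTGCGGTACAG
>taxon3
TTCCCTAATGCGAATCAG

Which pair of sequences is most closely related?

taxon1–taxon2: 4/18 differ, p = 0.222, d = 0.264.
taxon1–taxon3: 6/18 differ, p = 0.333, d = 0.441.
taxon2–taxon3: 5/18 differ, p = 0.278, d = 0.347.
The smallest distance is between taxon1 and taxon2.

taxon1 and taxon2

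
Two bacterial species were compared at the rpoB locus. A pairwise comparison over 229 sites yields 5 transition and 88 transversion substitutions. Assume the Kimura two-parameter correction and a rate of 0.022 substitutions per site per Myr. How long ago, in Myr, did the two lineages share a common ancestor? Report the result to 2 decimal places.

14.66

P = 5/229 ≈ 0.021834 and Q = 88/229 ≈ 0.384279.
Under the Kimura two-parameter model, d = −½ ln(1 − 2P − Q) − ¼ ln(1 − 2Q).
1 − 2P − Q = 0.572053, giving −½ ln(0.572053) = 0.279262.
1 − 2Q = 0.231442, giving −¼ ln(0.231442) = 0.365856.
d = 0.279262 + 0.365856 = 0.645118.
Under a molecular clock d = 2μt, so t = d/(2μ) = 0.645118 / (2 × 0.022) = 14.66 Myr.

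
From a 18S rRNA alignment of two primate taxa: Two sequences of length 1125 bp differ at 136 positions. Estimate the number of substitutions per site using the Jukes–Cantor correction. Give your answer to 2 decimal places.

0.13

p = 136/1125 ≈ 0.120889.
d = −(3/4) ln(1 − 4p/3) = −0.75 ln(1 − 0.161185) = −0.75 ln(0.838815)
  = −0.75 × (-0.175765) = 0.131824 substitutions/site.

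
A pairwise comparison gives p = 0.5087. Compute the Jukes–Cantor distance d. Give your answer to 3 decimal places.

d = −(3/4) ln(1 − 4p/3) = −0.75 ln(1 − 0.678267) = −0.75 ln(0.321733)
  = −0.75 × (-1.134033) = 0.850525 substitutions/site.

0.851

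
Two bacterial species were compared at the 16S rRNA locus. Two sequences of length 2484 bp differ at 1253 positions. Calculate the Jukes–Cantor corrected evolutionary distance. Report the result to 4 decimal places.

0.8374

p = 1253/2484 ≈ 0.504428.
d = −(3/4) ln(1 − 4p/3) = −0.75 ln(1 − 0.672571) = −0.75 ln(0.327429)
  = −0.75 × (-1.116484) = 0.837363 substitutions/site.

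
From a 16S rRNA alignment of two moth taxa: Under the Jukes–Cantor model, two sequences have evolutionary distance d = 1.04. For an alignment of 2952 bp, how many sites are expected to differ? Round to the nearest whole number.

Invert JC69: p = (3/4)(1 − e^(−4d/3)) = 0.75 × (1 − e^(-1.386667)) = 0.75 × (1 − 0.249907) = 0.562570.
Expected differing sites = pL ≈ 0.562570 × 2952 = 1660.70664 ≈ 1661.

1661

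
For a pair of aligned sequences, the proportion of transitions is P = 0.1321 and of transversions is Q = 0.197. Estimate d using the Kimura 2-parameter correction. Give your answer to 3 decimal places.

Under the Kimura two-parameter model, d = −½ ln(1 − 2P − Q) − ¼ ln(1 − 2Q).
1 − 2P − Q = 0.5388, giving −½ ln(0.5388) = 0.309205.
1 − 2Q = 0.606, giving −¼ ln(0.606) = 0.125219.
d = 0.309205 + 0.125219 = 0.434424.

0.434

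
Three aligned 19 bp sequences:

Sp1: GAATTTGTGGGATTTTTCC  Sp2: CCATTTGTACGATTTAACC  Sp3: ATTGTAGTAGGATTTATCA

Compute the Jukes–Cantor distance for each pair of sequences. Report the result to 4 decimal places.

Sp1–Sp2: 6/19 sites differ → p ≈ 0.315789, d = −0.75 ln(1 − 0.421052) = 0.409907 ≈ 0.4099.
Sp1–Sp3: 8/19 sites differ → p ≈ 0.421053, d = −0.75 ln(1 − 0.561404) = 0.618132 ≈ 0.6181.
Sp2–Sp3: 8/19 sites differ → p ≈ 0.421053, d = −0.75 ln(1 − 0.561404) = 0.618132 ≈ 0.6181.

d(Sp1,Sp2) = 0.4099, d(Sp1,Sp3) = 0.6181, d(Sp2,Sp3) = 0.6181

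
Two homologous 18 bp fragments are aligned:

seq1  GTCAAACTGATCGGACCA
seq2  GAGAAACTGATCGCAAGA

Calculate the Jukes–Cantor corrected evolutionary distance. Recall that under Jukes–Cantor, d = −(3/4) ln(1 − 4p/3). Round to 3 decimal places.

The sequences differ at 5 of 18 sites (2, 3, 14, 16, 17), so p = 5/18 ≈ 0.277778.
d = −(3/4) ln(1 − 4p/3) = −0.75 ln(1 − 0.370371) = −0.75 ln(0.629629)
  = −0.75 × (-0.462625) = 0.346969 substitutions/site.

0.347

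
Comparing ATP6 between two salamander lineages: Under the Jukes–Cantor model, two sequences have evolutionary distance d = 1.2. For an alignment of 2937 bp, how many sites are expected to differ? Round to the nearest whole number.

Invert JC69: p = (3/4)(1 − e^(−4d/3)) = 0.75 × (1 − e^(-1.6)) = 0.75 × (1 − 0.201897) = 0.598577.
Expected differing sites = pL ≈ 0.598577 × 2937 = 1758.020649 ≈ 1758.

1758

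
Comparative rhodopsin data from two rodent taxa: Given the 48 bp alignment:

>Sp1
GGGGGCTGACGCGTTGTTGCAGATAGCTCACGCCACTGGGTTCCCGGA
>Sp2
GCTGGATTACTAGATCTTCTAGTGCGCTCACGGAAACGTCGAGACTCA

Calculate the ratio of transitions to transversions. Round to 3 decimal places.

Transitions are A↔G and C↔T; transversions are all other mismatches.
Transitions: 2. Transversions: 23.
R = 2/23 = 0.086956… ≈ 0.087 (to 3 d.p.).

0.087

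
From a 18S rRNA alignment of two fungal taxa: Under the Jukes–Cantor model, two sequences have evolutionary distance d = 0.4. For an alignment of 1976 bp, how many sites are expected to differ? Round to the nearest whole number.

Invert JC69: p = (3/4)(1 − e^(−4d/3)) = 0.75 × (1 − e^(-0.533333)) = 0.75 × (1 − 0.586646) = 0.310016.
Expected differing sites = pL ≈ 0.310016 × 1976 = 612.591616 ≈ 613.

613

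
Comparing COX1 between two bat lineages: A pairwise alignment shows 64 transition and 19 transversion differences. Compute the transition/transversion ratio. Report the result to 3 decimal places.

R = 64/19 = 3.368421… ≈ 3.368 (to 3 d.p.).

3.368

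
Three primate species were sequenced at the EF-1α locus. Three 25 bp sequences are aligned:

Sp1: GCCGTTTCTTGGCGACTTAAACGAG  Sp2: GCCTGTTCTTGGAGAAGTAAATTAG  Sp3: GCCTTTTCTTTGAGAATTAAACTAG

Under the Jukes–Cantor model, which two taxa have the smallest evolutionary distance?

Sp1–Sp2: 7/25 differ, p = 0.280, d = 0.351.
Sp1–Sp3: 5/25 differ, p = 0.200, d = 0.233.
Sp2–Sp3: 4/25 differ, p = 0.160, d = 0.180.
The smallest distance is between Sp2 and Sp3.

Sp2 and Sp3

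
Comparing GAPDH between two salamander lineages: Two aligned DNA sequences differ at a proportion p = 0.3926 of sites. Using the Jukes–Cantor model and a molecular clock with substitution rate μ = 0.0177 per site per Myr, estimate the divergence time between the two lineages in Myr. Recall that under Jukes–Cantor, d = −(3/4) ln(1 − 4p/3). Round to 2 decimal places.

15.70

d = −(3/4) ln(1 − 4p/3) = −0.75 ln(1 − 0.523467) = −0.75 ln(0.476533)
  = −0.75 × (-0.741218) = 0.555914 substitutions/site.
Under a molecular clock d = 2μt, so t = d/(2μ) = 0.555914 / (2 × 0.0177) = 15.70 Myr.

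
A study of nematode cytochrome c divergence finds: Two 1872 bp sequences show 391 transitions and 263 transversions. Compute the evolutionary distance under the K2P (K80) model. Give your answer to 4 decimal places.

0.4909

P = 391/1872 ≈ 0.208868 and Q = 263/1872 ≈ 0.140491.
Under the Kimura two-parameter model, d = −½ ln(1 − 2P − Q) − ¼ ln(1 − 2Q).
1 − 2P − Q = 0.441773, giving −½ ln(0.441773) = 0.408480.
1 − 2Q = 0.719018, giving −¼ ln(0.719018) = 0.082467.
d = 0.408480 + 0.082467 = 0.490947.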